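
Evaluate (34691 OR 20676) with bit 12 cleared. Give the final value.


Step 1: 34691 | 20676 = 55239
Step 2: 55239 & ~(1 << 12) = 51143

51143


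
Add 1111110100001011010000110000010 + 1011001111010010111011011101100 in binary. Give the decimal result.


1111110100001011010000110000010 + 1011001111010010111011011101100 = 11011000011011110001100001101110 = 3631159406

3631159406


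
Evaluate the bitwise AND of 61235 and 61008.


0b1110111100110011 & 0b1110111001010000 = 0b1110111000010000 = 60944

60944


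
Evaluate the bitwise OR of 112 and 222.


0b1110000 | 0b11011110 = 0b11111110 = 254

254


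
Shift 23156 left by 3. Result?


0b101101001110100 << 3 = 0b101101001110100000 = 185248

185248


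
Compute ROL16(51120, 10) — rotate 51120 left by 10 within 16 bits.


Rotate 0b1100011110110000 left by 10 (16-bit) = 0b1100001100011110 = 49950

49950


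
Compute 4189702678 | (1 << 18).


4189702678 | (1 << 18) = 4189702678 | 262144 = 4189964822

4189964822


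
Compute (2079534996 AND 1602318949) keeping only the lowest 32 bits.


Step 1: 2079534996 & 1602318949 = 1535189508
Step 2: 1535189508 & 4294967295 = 1535189508

1535189508


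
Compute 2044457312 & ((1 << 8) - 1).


2044457312 & 255 = 96

96


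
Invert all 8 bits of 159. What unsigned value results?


159 ^ 255 = 96

96


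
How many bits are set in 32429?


0b111111010101101 has 11 set bits

11


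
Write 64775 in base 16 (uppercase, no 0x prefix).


64775 = FD07 hex

FD07


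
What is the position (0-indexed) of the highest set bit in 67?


0b1000011. Highest set bit at position 6

6


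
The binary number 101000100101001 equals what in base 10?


101000100101001 in decimal = 20777

20777


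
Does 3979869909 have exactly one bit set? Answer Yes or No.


0b11101101001101111111111011010101. Multiple bits set => No

No


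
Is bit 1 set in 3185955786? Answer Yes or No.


0b10111101111001011101001111001010, bit 1 = 1. Yes

Yes


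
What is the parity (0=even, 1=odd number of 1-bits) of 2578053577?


0b10011001101010011111100111001001 has 18 ones => parity 0

0


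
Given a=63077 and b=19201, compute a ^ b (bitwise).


63077 ^ 19201 = 48484

48484


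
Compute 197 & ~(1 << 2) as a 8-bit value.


197 & ~(1 << 2) = 193

193


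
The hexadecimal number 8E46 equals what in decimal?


8E46 hex = 36422 decimal

36422


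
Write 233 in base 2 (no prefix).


233 = 11101001 in binary

11101001


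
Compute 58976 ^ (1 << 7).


58976 ^ (1 << 7) = 58976 ^ 128 = 59104

59104


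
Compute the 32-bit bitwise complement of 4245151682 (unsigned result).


~0b11111101000001111101111111000010 = 0b10111110000010000000111101 = 49815613 (32-bit unsigned)

49815613


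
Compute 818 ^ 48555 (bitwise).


0b1100110010 ^ 0b1011110110101011 = 0b1011111010011001 = 48793

48793


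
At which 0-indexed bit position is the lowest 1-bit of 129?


0b10000001. Lowest set bit at position 0

0


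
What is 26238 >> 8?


0b110011001111110 >> 8 = 0b1100110 = 102

102


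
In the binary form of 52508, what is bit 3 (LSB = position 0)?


0b1100110100011100, position 3 = 1

1


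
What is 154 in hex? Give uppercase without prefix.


154 = 9A hex

9A


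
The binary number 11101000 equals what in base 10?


11101000 in decimal = 232

232


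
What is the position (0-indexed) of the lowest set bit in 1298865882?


0b1001101011010110001111011011010. Lowest set bit at position 1

1


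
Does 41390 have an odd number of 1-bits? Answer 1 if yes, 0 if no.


0b1010000110101110 has 8 ones => parity 0

0


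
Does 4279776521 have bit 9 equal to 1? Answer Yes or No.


0b11111111000110000011010100001001, bit 9 = 0. No

No


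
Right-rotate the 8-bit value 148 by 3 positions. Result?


Rotate 0b10010100 right by 3 (8-bit) = 0b10010010 = 146

146


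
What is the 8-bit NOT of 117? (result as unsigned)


~0b1110101 = 0b10001010 = 138 (8-bit unsigned)

138


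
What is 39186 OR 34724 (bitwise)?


0b1001100100010010 | 0b1000011110100100 = 0b1001111110110110 = 40886

40886


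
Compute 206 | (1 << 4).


206 | (1 << 4) = 206 | 16 = 222

222


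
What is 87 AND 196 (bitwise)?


0b1010111 & 0b11000100 = 0b1000100 = 68

68


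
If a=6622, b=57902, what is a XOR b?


6622 ^ 57902 = 64496

64496


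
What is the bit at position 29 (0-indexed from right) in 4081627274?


0b11110011010010001011000010001010, position 29 = 1

1


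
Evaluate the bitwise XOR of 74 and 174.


0b1001010 ^ 0b10101110 = 0b11100100 = 228

228


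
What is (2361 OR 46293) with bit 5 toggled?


Step 1: 2361 | 46293 = 48637
Step 2: 48637 ^ (1 << 5) = 48637 ^ 32 = 48605

48605


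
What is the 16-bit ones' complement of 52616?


52616 ^ 65535 = 12919

12919


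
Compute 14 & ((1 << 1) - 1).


14 & 1 = 0

0


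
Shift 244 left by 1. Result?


0b11110100 << 1 = 0b111101000 = 488

488


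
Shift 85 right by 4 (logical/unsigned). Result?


0b1010101 >> 4 = 0b101 = 5

5


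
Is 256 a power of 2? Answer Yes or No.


0b100000000. Only one bit set => Yes

Yes


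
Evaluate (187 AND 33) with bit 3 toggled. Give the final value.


Step 1: 187 & 33 = 33
Step 2: 33 ^ (1 << 3) = 33 ^ 8 = 41

41


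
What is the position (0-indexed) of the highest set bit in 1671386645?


0b1100011100111110101011000010101. Highest set bit at position 30

30


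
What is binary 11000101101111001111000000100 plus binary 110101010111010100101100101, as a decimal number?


11000101101111001111000000100 + 110101010111010100101100101 = 11111011000110100011101101001 = 526600041

526600041


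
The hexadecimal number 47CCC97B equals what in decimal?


47CCC97B hex = 1204603259 decimal

1204603259


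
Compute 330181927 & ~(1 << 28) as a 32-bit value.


330181927 & ~(1 << 28) = 61746471

61746471


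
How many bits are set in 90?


0b1011010 has 4 set bits

4


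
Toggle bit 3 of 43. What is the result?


43 ^ (1 << 3) = 43 ^ 8 = 35

35


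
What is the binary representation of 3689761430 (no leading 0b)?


3689761430 = 11011011111011010100101010010110 in binary

11011011111011010100101010010110


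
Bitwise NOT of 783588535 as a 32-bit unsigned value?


~0b101110101101001001110010110111 = 0b11010001010010110110001101001000 = 3511378760 (32-bit unsigned)

3511378760


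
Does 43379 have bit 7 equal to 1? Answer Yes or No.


0b1010100101110011, bit 7 = 0. No

No


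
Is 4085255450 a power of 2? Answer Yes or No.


0b11110011100000000000110100011010. Multiple bits set => No

No


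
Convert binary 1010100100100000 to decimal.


1010100100100000 in decimal = 43296

43296


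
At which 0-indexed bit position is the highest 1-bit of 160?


0b10100000. Highest set bit at position 7

7


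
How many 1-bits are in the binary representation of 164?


0b10100100 has 3 set bits

3


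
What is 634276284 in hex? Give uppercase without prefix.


634276284 = 25CE49BC hex

25CE49BC


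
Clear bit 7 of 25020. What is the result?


25020 & ~(1 << 7) = 24892

24892


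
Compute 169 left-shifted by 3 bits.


0b10101001 << 3 = 0b10101001000 = 1352

1352


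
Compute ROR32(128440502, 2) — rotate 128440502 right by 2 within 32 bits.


Rotate 0b111101001111101100010110110 right by 2 (32-bit) = 0b10000001111010011111011000101101 = 2179593773

2179593773


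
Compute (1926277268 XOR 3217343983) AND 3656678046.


Step 1: 1926277268 ^ 3217343983 = 3440668027
Step 2: 3440668027 & 3656678046 = 3373557786

3373557786


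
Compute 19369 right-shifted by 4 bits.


0b100101110101001 >> 4 = 0b10010111010 = 1210

1210


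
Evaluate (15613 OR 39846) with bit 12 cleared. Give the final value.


Step 1: 15613 | 39846 = 49151
Step 2: 49151 & ~(1 << 12) = 45055

45055


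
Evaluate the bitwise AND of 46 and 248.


0b101110 & 0b11111000 = 0b101000 = 40

40


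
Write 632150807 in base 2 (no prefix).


632150807 = 100101101011011101101100010111 in binary

100101101011011101101100010111


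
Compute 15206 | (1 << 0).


15206 | (1 << 0) = 15206 | 1 = 15207

15207


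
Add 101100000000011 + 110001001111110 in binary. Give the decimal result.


101100000000011 + 110001001111110 = 1011101010000001 = 47745

47745


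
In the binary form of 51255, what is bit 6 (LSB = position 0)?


0b1100100000110111, position 6 = 0

0


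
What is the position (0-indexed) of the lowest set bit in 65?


0b1000001. Lowest set bit at position 0

0


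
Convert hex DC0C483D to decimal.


DC0C483D hex = 3691792445 decimal

3691792445


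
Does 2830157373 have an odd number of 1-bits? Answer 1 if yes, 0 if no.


0b10101000101100001100011000111101 has 15 ones => parity 1

1


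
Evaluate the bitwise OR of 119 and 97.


0b1110111 | 0b1100001 = 0b1110111 = 119

119


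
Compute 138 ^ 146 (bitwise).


0b10001010 ^ 0b10010010 = 0b11000 = 24

24


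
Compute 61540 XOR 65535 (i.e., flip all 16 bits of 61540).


61540 ^ 65535 = 3995

3995


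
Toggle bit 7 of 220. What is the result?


220 ^ (1 << 7) = 220 ^ 128 = 92

92


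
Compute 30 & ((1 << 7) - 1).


30 & 127 = 30

30


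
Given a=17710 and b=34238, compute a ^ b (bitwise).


17710 ^ 34238 = 49296

49296


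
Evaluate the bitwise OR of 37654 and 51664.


0b1001001100010110 | 0b1100100111010000 = 0b1101101111010110 = 56278

56278


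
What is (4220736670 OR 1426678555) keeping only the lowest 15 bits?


Step 1: 4220736670 | 1426678555 = 4288378783
Step 2: 4288378783 & 32767 = 30623

30623


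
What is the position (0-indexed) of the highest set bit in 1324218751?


0b1001110111011011111100101111111. Highest set bit at position 30

30


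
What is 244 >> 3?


0b11110100 >> 3 = 0b11110 = 30

30


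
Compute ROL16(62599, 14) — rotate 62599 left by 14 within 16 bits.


Rotate 0b1111010010000111 left by 14 (16-bit) = 0b1111110100100001 = 64801

64801


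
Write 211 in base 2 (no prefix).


211 = 11010011 in binary

11010011


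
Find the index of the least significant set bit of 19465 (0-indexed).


0b100110000001001. Lowest set bit at position 0

0


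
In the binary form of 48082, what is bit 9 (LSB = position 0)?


0b1011101111010010, position 9 = 1

1


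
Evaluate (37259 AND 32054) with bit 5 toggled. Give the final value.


Step 1: 37259 & 32054 = 4354
Step 2: 4354 ^ (1 << 5) = 4354 ^ 32 = 4386

4386


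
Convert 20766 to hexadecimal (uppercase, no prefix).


20766 = 511E hex

511E


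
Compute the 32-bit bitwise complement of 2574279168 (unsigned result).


~0b10011001011100000110001000000000 = 0b1100110100011111001110111111111 = 1720688127 (32-bit unsigned)

1720688127


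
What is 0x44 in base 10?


44 hex = 68 decimal

68


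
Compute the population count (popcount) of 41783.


0b1010001100110111 has 9 set bits

9


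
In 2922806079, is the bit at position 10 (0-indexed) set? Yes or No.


0b10101110001101100111101100111111, bit 10 = 0. No

No


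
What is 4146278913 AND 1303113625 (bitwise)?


0b11110111001000110011001000000001 & 0b1001101101010111110111110011001 = 0b1000101001000110010001000000001 = 1159930369

1159930369


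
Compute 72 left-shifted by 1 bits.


0b1001000 << 1 = 0b10010000 = 144

144


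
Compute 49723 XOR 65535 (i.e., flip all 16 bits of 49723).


49723 ^ 65535 = 15812

15812


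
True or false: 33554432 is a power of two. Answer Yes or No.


0b10000000000000000000000000. Only one bit set => Yes

Yes


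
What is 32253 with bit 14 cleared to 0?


32253 & ~(1 << 14) = 15869

15869


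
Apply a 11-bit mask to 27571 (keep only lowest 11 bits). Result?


27571 & 2047 = 947

947


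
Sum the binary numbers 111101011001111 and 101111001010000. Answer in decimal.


111101011001111 + 101111001010000 = 1101100100011111 = 55583

55583


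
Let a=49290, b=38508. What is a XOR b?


49290 ^ 38508 = 22246

22246


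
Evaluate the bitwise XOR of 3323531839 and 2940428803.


0b11000110000110010001001000111111 ^ 0b10101111010000110110001000000011 = 0b1101001010110100111000000111100 = 1767534652

1767534652


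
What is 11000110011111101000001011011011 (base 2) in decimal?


11000110011111101000001011011011 in decimal = 3330179803

3330179803


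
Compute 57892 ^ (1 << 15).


57892 ^ (1 << 15) = 57892 ^ 32768 = 25124

25124


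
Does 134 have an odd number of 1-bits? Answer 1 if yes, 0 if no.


0b10000110 has 3 ones => parity 1

1


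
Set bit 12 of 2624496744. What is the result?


2624496744 | (1 << 12) = 2624496744 | 4096 = 2624500840

2624500840


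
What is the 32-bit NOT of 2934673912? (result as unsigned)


~0b10101110111010111001000111111000 = 0b1010001000101000110111000000111 = 1360293383 (32-bit unsigned)

1360293383


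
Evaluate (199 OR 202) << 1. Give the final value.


Step 1: 199 | 202 = 207
Step 2: 207 << 1 = 414

414


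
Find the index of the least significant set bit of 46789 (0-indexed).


0b1011011011000101. Lowest set bit at position 0

0


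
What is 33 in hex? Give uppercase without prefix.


33 = 21 hex

21


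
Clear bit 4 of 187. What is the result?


187 & ~(1 << 4) = 171

171


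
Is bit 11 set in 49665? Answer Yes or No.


0b1100001000000001, bit 11 = 0. No

No


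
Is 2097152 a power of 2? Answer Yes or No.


0b1000000000000000000000. Only one bit set => Yes

Yes


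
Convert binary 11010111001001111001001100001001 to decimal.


11010111001001111001001100001001 in decimal = 3609694985

3609694985


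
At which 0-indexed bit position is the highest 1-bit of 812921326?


0b110000011101000011000111101110. Highest set bit at position 29

29


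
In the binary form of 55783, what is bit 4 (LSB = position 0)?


0b1101100111100111, position 4 = 0

0


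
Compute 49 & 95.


0b110001 & 0b1011111 = 0b10001 = 17

17


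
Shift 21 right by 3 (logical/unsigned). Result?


0b10101 >> 3 = 0b10 = 2

2


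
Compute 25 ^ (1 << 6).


25 ^ (1 << 6) = 25 ^ 64 = 89

89


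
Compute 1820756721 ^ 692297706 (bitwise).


0b1101100100001101000101011110001 ^ 0b101001010000111001111111101010 = 0b1000101110001010001010100011011 = 1170543899

1170543899


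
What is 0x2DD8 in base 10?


2DD8 hex = 11736 decimal

11736


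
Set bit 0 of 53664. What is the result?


53664 | (1 << 0) = 53664 | 1 = 53665

53665


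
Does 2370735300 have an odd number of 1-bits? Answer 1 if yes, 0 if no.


0b10001101010011101000110011000100 has 14 ones => parity 0

0


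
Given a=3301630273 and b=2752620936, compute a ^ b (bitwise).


3301630273 ^ 2752620936 = 1624983753

1624983753


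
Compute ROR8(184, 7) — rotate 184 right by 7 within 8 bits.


Rotate 0b10111000 right by 7 (8-bit) = 0b1110001 = 113

113


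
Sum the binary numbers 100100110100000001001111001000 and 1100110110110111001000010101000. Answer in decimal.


100100110100000001001111001000 + 1100110110110111001000010101000 = 10001011101010111010010001110000 = 2343281776

2343281776


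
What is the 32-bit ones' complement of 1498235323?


1498235323 ^ 4294967295 = 2796731972

2796731972


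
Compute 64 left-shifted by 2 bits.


0b1000000 << 2 = 0b100000000 = 256

256


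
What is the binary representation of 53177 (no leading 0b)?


53177 = 1100111110111001 in binary

1100111110111001


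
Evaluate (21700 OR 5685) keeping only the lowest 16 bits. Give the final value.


Step 1: 21700 | 5685 = 22261
Step 2: 22261 & 65535 = 22261

22261


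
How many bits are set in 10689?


0b10100111000001 has 6 set bits

6


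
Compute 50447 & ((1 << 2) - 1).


50447 & 3 = 3

3


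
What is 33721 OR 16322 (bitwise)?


0b1000001110111001 | 0b11111111000010 = 0b1011111111111011 = 49147

49147


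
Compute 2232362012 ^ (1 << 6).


2232362012 ^ (1 << 6) = 2232362012 ^ 64 = 2232362076

2232362076


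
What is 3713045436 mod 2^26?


3713045436 & 67108863 = 22057916

22057916


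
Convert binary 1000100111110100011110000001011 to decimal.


1000100111110100011110000001011 in decimal = 1157250059

1157250059


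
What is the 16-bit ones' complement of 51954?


51954 ^ 65535 = 13581

13581


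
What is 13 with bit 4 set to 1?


13 | (1 << 4) = 13 | 16 = 29

29


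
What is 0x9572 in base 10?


9572 hex = 38258 decimal

38258


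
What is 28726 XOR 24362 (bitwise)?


0b111000000110110 ^ 0b101111100101010 = 0b10111100011100 = 12060

12060


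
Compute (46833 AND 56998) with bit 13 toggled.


Step 1: 46833 & 56998 = 38560
Step 2: 38560 ^ (1 << 13) = 38560 ^ 8192 = 46752

46752


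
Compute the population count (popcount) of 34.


0b100010 has 2 set bits

2


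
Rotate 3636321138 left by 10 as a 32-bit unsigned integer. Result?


Rotate 0b11011000101111011101101101110010 left by 10 (32-bit) = 0b11110111011011011100101101100010 = 4151167842

4151167842


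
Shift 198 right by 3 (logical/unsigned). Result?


0b11000110 >> 3 = 0b11000 = 24

24


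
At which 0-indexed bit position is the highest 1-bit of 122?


0b1111010. Highest set bit at position 6

6


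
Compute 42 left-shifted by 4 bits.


0b101010 << 4 = 0b1010100000 = 672

672


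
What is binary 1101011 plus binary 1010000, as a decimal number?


1101011 + 1010000 = 10111011 = 187

187


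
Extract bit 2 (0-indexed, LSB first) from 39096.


0b1001100010111000, position 2 = 0

0


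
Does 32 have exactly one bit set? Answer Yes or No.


0b100000. Only one bit set => Yes

Yes


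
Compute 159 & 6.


0b10011111 & 0b110 = 0b110 = 6

6


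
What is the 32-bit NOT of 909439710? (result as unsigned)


~0b110110001101001111001011011110 = 0b11001001110010110000110100100001 = 3385527585 (32-bit unsigned)

3385527585


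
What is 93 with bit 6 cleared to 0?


93 & ~(1 << 6) = 29

29


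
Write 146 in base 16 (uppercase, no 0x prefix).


146 = 92 hex

92


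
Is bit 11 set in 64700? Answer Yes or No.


0b1111110010111100, bit 11 = 1. Yes

Yes


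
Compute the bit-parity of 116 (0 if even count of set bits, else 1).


0b1110100 has 4 ones => parity 0

0


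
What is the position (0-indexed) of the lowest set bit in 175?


0b10101111. Lowest set bit at position 0

0


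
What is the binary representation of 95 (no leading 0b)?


95 = 1011111 in binary

1011111


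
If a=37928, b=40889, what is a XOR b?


37928 ^ 40889 = 2961

2961


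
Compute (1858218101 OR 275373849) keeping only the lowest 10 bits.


Step 1: 1858218101 | 275373849 = 2129395581
Step 2: 2129395581 & 1023 = 893

893


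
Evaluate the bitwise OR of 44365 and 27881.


0b1010110101001101 | 0b110110011101001 = 0b1110110111101101 = 60909

60909


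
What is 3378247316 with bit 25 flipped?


3378247316 ^ (1 << 25) = 3378247316 ^ 33554432 = 3411801748

3411801748


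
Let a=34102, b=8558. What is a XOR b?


34102 ^ 8558 = 42072

42072


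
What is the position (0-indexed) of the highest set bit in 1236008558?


0b1001001101010111111111001101110. Highest set bit at position 30

30


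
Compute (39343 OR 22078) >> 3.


Step 1: 39343 | 22078 = 57279
Step 2: 57279 >> 3 = 7159

7159


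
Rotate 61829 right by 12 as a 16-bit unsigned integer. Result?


Rotate 0b1111000110000101 right by 12 (16-bit) = 0b1100001011111 = 6239

6239


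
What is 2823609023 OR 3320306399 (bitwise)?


0b10101000010011001101101010111111 | 0b11000101111001111101101011011111 = 0b11101101111011111101101011111111 = 3991919359

3991919359


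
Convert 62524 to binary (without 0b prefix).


62524 = 1111010000111100 in binary

1111010000111100


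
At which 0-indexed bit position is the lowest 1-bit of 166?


0b10100110. Lowest set bit at position 1

1


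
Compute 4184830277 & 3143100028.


0b11111001011011110111000101000101 & 0b10111011010101111110011001111100 = 0b10111001010001110110000001000100 = 3108462660

3108462660


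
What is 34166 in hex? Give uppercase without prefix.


34166 = 8576 hex

8576


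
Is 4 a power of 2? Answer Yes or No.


0b100. Only one bit set => Yes

Yes


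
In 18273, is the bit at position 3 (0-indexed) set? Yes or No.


0b100011101100001, bit 3 = 0. No

No


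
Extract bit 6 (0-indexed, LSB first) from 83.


0b1010011, position 6 = 1

1


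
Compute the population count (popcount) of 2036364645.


0b1111001011000000111010101100101 has 16 set bits

16


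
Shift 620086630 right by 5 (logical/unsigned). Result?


0b100100111101011100010101100110 >> 5 = 0b1001001111010111000101011 = 19377707

19377707


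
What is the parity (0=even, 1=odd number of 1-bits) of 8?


0b1000 has 1 ones => parity 1

1


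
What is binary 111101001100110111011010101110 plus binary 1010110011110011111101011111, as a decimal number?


111101001100110111011010101110 + 1010110011110011111101011111 = 1001000000000101011011000001101 = 1208137229

1208137229


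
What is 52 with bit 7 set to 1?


52 | (1 << 7) = 52 | 128 = 180

180


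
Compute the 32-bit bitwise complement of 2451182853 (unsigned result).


~0b10010010000110100001010100000101 = 0b1101101111001011110101011111010 = 1843784442 (32-bit unsigned)

1843784442


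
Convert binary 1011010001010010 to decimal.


1011010001010010 in decimal = 46162

46162


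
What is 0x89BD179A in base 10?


89BD179A hex = 2310870938 decimal

2310870938


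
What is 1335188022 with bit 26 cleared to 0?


1335188022 & ~(1 << 26) = 1268079158

1268079158


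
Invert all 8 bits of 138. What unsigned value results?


138 ^ 255 = 117

117


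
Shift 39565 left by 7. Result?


0b1001101010001101 << 7 = 0b10011010100011010000000 = 5064320

5064320


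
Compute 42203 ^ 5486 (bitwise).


0b1010010011011011 ^ 0b1010101101110 = 0b1011000110110101 = 45493

45493


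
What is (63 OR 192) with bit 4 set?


Step 1: 63 | 192 = 255
Step 2: 255 | (1 << 4) = 255 | 16 = 255

255


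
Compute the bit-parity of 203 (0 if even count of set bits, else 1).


0b11001011 has 5 ones => parity 1

1


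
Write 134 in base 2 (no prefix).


134 = 10000110 in binary

10000110


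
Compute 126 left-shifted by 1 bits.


0b1111110 << 1 = 0b11111100 = 252

252


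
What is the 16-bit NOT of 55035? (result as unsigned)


~0b1101011011111011 = 0b10100100000100 = 10500 (16-bit unsigned)

10500


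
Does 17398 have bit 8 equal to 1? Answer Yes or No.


0b100001111110110, bit 8 = 1. Yes

Yes


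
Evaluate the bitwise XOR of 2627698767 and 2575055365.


0b10011100100111111000000001001111 ^ 0b10011001011111000011101000000101 = 0b101111000111011101001001010 = 98810442

98810442


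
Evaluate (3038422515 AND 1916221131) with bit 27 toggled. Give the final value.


Step 1: 3038422515 & 1916221131 = 806495427
Step 2: 806495427 ^ (1 << 27) = 806495427 ^ 134217728 = 940713155

940713155


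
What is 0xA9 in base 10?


A9 hex = 169 decimal

169


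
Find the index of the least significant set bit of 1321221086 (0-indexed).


0b1001110110000000011101111011110. Lowest set bit at position 1

1


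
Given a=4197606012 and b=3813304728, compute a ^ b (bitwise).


4197606012 ^ 3813304728 = 427297764

427297764


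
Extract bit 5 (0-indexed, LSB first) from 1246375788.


0b1001010010010100010111101101100, position 5 = 1

1


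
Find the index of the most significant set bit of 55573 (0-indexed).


0b1101100100010101. Highest set bit at position 15

15


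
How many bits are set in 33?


0b100001 has 2 set bits

2


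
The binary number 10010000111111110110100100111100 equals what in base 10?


10010000111111110110100100111100 in decimal = 2432657724

2432657724


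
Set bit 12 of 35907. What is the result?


35907 | (1 << 12) = 35907 | 4096 = 40003

40003


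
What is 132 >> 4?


0b10000100 >> 4 = 0b1000 = 8

8


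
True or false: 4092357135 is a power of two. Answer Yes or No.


0b11110011111011000110101000001111. Multiple bits set => No

No


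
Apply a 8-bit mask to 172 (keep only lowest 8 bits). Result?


172 & 255 = 172

172


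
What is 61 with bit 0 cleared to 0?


61 & ~(1 << 0) = 60

60


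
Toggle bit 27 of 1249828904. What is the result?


1249828904 ^ (1 << 27) = 1249828904 ^ 134217728 = 1115611176

1115611176


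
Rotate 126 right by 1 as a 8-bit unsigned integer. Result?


Rotate 0b1111110 right by 1 (8-bit) = 0b111111 = 63

63


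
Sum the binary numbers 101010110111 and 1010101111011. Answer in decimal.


101010110111 + 1010101111011 = 10000000110010 = 8242

8242


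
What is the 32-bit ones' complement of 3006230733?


3006230733 ^ 4294967295 = 1288736562

1288736562


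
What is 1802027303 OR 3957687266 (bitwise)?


0b1101011011010001100000100100111 | 0b11101011111001011000001111100010 = 0b11101011111011011100001111100111 = 3958227943

3958227943


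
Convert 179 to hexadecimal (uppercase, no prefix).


179 = B3 hex

B3


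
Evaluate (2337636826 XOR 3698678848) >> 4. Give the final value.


Step 1: 2337636826 ^ 3698678848 = 1461771674
Step 2: 1461771674 >> 4 = 91360729

91360729


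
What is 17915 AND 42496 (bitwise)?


0b100010111111011 & 0b1010011000000000 = 0b10000000000 = 1024

1024


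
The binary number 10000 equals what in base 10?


10000 in decimal = 16

16


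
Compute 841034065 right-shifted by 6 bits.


0b110010001000010010100101010001 >> 6 = 0b110010001000010010100101 = 13141157

13141157


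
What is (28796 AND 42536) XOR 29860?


Step 1: 28796 & 42536 = 8232
Step 2: 8232 ^ 29860 = 21644

21644


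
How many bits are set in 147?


0b10010011 has 4 set bits

4


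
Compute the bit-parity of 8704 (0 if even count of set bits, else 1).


0b10001000000000 has 2 ones => parity 0

0


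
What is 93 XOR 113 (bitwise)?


0b1011101 ^ 0b1110001 = 0b101100 = 44

44


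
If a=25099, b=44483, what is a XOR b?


25099 ^ 44483 = 53192

53192


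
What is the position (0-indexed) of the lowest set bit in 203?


0b11001011. Lowest set bit at position 0

0


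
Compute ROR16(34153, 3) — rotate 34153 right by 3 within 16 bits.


Rotate 0b1000010101101001 right by 3 (16-bit) = 0b11000010101101 = 12461

12461


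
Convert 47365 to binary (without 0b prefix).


47365 = 1011100100000101 in binary

1011100100000101


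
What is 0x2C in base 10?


2C hex = 44 decimal

44


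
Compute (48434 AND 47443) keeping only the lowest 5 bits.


Step 1: 48434 & 47443 = 47378
Step 2: 47378 & 31 = 18

18


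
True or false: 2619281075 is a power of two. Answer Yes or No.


0b10011100000111110000111010110011. Multiple bits set => No

No


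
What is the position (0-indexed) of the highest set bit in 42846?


0b1010011101011110. Highest set bit at position 15

15


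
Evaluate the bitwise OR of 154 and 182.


0b10011010 | 0b10110110 = 0b10111110 = 190

190


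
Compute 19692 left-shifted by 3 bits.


0b100110011101100 << 3 = 0b100110011101100000 = 157536

157536


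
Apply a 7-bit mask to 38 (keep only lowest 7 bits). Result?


38 & 127 = 38

38


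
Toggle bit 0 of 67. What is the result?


67 ^ (1 << 0) = 67 ^ 1 = 66

66


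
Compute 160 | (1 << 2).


160 | (1 << 2) = 160 | 4 = 164

164


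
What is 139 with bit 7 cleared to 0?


139 & ~(1 << 7) = 11

11


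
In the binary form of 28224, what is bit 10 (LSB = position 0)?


0b110111001000000, position 10 = 1

1


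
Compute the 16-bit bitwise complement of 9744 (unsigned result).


~0b10011000010000 = 0b1101100111101111 = 55791 (16-bit unsigned)

55791


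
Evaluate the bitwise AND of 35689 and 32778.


0b1000101101101001 & 0b1000000000001010 = 0b1000000000001000 = 32776

32776


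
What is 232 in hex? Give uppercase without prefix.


232 = E8 hex

E8


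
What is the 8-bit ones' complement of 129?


129 ^ 255 = 126

126


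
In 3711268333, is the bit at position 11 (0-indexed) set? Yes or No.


0b11011101001101010111010111101101, bit 11 = 0. No

No


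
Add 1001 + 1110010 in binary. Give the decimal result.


1001 + 1110010 = 1111011 = 123

123


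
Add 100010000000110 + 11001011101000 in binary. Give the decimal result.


100010000000110 + 11001011101000 = 111011011101110 = 30446

30446


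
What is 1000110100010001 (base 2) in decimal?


1000110100010001 in decimal = 36113

36113


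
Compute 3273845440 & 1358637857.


0b11000011001000101110101011000000 & 0b1010000111110110010101100100001 = 0b1000000001000100010101000000000 = 1075980800

1075980800


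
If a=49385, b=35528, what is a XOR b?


49385 ^ 35528 = 18977

18977


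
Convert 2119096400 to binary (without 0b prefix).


2119096400 = 1111110010011101101100001010000 in binary

1111110010011101101100001010000


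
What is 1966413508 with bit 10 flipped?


1966413508 ^ (1 << 10) = 1966413508 ^ 1024 = 1966412484

1966412484


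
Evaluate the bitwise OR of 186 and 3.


0b10111010 | 0b11 = 0b10111011 = 187

187


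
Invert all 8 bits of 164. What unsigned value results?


164 ^ 255 = 91

91


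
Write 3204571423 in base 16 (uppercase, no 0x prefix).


3204571423 = BF01E11F hex

BF01E11F


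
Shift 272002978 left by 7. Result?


0b10000001101100110111110100010 << 7 = 0b100000011011001101111101000100000000 = 34816381184

34816381184


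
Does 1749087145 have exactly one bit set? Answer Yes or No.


0b1101000010000001111001110101001. Multiple bits set => No

No


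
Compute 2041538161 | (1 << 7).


2041538161 | (1 << 7) = 2041538161 | 128 = 2041538289

2041538289


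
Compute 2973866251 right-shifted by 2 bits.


0b10110001010000011001100100001011 >> 2 = 0b101100010100000110011001000010 = 743466562

743466562


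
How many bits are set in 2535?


0b100111100111 has 8 set bits

8


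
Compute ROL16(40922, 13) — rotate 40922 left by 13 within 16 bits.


Rotate 0b1001111111011010 left by 13 (16-bit) = 0b101001111111011 = 21499

21499


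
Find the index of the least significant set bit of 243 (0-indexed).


0b11110011. Lowest set bit at position 0

0


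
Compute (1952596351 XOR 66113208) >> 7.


Step 1: 1952596351 ^ 66113208 = 2006093767
Step 2: 2006093767 >> 7 = 15672607

15672607


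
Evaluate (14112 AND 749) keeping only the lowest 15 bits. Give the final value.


Step 1: 14112 & 749 = 544
Step 2: 544 & 32767 = 544

544


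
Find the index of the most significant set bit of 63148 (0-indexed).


0b1111011010101100. Highest set bit at position 15

15


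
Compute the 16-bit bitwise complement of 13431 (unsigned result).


~0b11010001110111 = 0b1100101110001000 = 52104 (16-bit unsigned)

52104


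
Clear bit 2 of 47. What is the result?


47 & ~(1 << 2) = 43

43


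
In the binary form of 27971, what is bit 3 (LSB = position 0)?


0b110110101000011, position 3 = 0

0


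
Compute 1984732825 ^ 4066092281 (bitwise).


0b1110110010011001001111010011001 ^ 0b11110010010110111010010011111001 = 0b10000100000101110011101001100000 = 2216114784

2216114784


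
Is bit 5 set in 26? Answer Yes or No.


0b11010, bit 5 = 0. No

No


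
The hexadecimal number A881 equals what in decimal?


A881 hex = 43137 decimal

43137


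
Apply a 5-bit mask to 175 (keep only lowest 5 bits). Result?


175 & 31 = 15

15


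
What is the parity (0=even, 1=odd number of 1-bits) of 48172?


0b1011110000101100 has 8 ones => parity 0

0


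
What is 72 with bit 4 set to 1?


72 | (1 << 4) = 72 | 16 = 88

88


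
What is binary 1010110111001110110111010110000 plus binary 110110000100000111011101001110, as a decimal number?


1010110111001110110111010110000 + 110110000100000111011101001110 = 10001100111101111110010111111110 = 2365056510

2365056510


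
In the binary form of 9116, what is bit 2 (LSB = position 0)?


0b10001110011100, position 2 = 1

1


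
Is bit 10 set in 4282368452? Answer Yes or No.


0b11111111001111111100000111000100, bit 10 = 0. No

No


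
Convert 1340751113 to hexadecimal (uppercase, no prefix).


1340751113 = 4FEA3D09 hex

4FEA3D09


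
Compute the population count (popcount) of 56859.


0b1101111000011011 has 10 set bits

10


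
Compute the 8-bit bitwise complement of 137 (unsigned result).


~0b10001001 = 0b1110110 = 118 (8-bit unsigned)

118


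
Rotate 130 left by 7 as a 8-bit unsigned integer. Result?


Rotate 0b10000010 left by 7 (8-bit) = 0b1000001 = 65

65


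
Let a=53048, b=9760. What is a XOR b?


53048 ^ 9760 = 59672

59672


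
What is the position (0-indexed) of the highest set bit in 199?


0b11000111. Highest set bit at position 7

7


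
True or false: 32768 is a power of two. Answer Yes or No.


0b1000000000000000. Only one bit set => Yes

Yes


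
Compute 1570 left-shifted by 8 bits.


0b11000100010 << 8 = 0b1100010001000000000 = 401920

401920


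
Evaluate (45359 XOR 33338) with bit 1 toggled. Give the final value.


Step 1: 45359 ^ 33338 = 13077
Step 2: 13077 ^ (1 << 1) = 13077 ^ 2 = 13079

13079


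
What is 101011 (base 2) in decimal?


101011 in decimal = 43

43


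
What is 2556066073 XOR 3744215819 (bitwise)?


0b10011000010110100111100100011001 ^ 0b11011111001011000011001100001011 = 0b1000111011101100100101000010010 = 1198934546

1198934546


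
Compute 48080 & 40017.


0b1011101111010000 & 0b1001110001010001 = 0b1001100001010000 = 38992

38992


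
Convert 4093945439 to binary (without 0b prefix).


4093945439 = 11110100000001001010011001011111 in binary

11110100000001001010011001011111


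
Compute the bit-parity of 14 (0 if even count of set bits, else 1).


0b1110 has 3 ones => parity 1

1


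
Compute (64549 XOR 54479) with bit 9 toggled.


Step 1: 64549 ^ 54479 = 10474
Step 2: 10474 ^ (1 << 9) = 10474 ^ 512 = 10986

10986


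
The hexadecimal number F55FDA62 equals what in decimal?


F55FDA62 hex = 4116699746 decimal

4116699746


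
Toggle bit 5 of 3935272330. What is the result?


3935272330 ^ (1 << 5) = 3935272330 ^ 32 = 3935272362

3935272362


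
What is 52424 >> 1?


0b1100110011001000 >> 1 = 0b110011001100100 = 26212

26212


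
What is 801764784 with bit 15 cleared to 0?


801764784 & ~(1 << 15) = 801732016

801732016


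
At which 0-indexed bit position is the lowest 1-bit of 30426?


0b111011011011010. Lowest set bit at position 1

1


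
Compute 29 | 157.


0b11101 | 0b10011101 = 0b10011101 = 157

157


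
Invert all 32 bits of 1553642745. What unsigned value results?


1553642745 ^ 4294967295 = 2741324550

2741324550


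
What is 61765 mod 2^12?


61765 & 4095 = 325

325


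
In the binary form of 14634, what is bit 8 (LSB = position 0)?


0b11100100101010, position 8 = 1

1


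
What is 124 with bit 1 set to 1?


124 | (1 << 1) = 124 | 2 = 126

126


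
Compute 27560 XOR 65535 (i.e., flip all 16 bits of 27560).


27560 ^ 65535 = 37975

37975


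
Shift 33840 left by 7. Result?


0b1000010000110000 << 7 = 0b10000100001100000000000 = 4331520

4331520


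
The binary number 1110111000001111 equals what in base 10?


1110111000001111 in decimal = 60943

60943


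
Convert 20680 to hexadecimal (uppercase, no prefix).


20680 = 50C8 hex

50C8


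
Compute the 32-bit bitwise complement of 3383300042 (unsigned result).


~0b11001001101010010000111111001010 = 0b110110010101101111000000110101 = 911667253 (32-bit unsigned)

911667253


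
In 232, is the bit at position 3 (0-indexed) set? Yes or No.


0b11101000, bit 3 = 1. Yes

Yes


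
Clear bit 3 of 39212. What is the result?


39212 & ~(1 << 3) = 39204

39204


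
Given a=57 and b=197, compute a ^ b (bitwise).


57 ^ 197 = 252

252


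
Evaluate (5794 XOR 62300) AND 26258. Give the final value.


Step 1: 5794 ^ 62300 = 58878
Step 2: 58878 & 26258 = 25746

25746


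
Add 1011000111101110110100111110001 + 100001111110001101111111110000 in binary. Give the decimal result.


1011000111101110110100111110001 + 100001111110001101111111110000 = 1111010111100000100100111100001 = 2062567905

2062567905


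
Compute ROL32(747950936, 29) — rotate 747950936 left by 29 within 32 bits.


Rotate 0b101100100101001101001101011000 left by 29 (32-bit) = 0b101100100101001101001101011 = 93493867

93493867


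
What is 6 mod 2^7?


6 & 127 = 6

6


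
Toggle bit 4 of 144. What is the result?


144 ^ (1 << 4) = 144 ^ 16 = 128

128


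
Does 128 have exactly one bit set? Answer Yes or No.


0b10000000. Only one bit set => Yes

Yes


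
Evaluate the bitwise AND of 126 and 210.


0b1111110 & 0b11010010 = 0b1010010 = 82

82


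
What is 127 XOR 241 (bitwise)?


0b1111111 ^ 0b11110001 = 0b10001110 = 142

142


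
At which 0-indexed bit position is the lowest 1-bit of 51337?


0b1100100010001001. Lowest set bit at position 0

0


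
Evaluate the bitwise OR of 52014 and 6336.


0b1100101100101110 | 0b1100011000000 = 0b1101101111101110 = 56302

56302


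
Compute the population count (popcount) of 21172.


0b101001010110100 has 7 set bits

7


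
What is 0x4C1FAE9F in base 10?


4C1FAE9F hex = 1277144735 decimal

1277144735


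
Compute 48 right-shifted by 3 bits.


0b110000 >> 3 = 0b110 = 6

6


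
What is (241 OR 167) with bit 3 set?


Step 1: 241 | 167 = 247
Step 2: 247 | (1 << 3) = 247 | 8 = 255

255


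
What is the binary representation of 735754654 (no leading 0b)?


735754654 = 101011110110101011100110011110 in binary

101011110110101011100110011110


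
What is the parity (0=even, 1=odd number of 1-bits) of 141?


0b10001101 has 4 ones => parity 0

0


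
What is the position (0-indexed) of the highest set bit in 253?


0b11111101. Highest set bit at position 7

7


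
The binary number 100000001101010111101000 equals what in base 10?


100000001101010111101000 in decimal = 8443368

8443368


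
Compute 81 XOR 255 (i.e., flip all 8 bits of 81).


81 ^ 255 = 174

174


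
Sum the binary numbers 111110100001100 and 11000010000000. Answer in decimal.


111110100001100 + 11000010000000 = 1010110110001100 = 44428

44428


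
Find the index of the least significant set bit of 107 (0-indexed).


0b1101011. Lowest set bit at position 0

0


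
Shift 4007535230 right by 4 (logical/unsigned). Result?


0b11101110110111100010001001111110 >> 4 = 0b1110111011011110001000100111 = 250470951

250470951
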